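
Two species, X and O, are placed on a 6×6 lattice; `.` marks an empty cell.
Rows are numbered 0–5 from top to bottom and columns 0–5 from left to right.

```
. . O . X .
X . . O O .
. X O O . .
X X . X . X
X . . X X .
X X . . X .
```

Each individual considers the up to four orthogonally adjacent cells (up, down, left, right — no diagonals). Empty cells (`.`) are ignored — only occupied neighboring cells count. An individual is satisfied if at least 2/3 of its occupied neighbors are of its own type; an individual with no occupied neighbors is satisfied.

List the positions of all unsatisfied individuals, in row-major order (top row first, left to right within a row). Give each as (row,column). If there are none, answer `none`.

(0,2)O 0/0 satisfied
(0,4)X 0/1 not
(1,0)X 0/0 satisfied
(1,3)O 2/2 satisfied
(1,4)O 1/2 not
(2,1)X 1/2 not
(2,2)O 1/2 not
(2,3)O 2/3 satisfied
(3,0)X 2/2 satisfied
(3,1)X 2/2 satisfied
(3,3)X 1/2 not
(3,5)X 0/0 satisfied
(4,0)X 2/2 satisfied
(4,3)X 2/2 satisfied
(4,4)X 2/2 satisfied
(5,0)X 2/2 satisfied
(5,1)X 1/1 satisfied
(5,4)X 1/1 satisfied

(0,4), (1,4), (2,1), (2,2), (3,3)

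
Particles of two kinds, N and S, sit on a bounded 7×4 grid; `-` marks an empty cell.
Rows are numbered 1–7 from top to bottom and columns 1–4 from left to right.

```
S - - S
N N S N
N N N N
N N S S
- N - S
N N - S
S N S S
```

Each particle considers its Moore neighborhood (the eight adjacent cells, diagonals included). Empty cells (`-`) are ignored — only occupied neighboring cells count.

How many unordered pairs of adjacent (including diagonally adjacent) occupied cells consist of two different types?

Scan each occupied cell's neighbors to the right and below (and the two forward diagonals) so each pair is counted once.
From row 1: 3 unlike of 4 pairs (running 3/4).
From row 2: 5 unlike of 13 pairs (running 8/17).
From row 3: 5 unlike of 13 pairs (running 13/30).
From row 4: 2 unlike of 8 pairs (running 15/38).
From row 5: 0 unlike of 3 pairs (running 15/41).
From row 6: 3 unlike of 8 pairs (running 18/49).
From row 7: 2 unlike of 3 pairs (running 20/52).
Total adjacent occupied pairs: 52; unlike-type pairs: 20.

20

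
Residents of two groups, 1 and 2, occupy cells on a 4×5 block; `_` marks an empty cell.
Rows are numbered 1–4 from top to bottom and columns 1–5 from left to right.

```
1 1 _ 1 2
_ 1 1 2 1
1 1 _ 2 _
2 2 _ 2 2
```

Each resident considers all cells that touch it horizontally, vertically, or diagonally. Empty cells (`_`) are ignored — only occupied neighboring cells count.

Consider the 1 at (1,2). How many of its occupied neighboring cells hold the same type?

3

Occupied neighbors of (1,2): (1,1)=1, (2,2)=1, (2,3)=1.
Same type (1): 3 of 3.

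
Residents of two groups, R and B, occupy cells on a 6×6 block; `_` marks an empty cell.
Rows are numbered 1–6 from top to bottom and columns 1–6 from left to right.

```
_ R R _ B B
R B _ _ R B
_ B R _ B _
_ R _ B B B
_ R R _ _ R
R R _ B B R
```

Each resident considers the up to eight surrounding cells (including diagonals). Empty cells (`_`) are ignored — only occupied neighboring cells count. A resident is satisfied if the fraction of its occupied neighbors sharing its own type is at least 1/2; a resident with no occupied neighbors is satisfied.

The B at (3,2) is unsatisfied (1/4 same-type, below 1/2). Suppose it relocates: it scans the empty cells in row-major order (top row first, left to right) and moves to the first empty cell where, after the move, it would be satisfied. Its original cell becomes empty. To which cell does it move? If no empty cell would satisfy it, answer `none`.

Vacating (3,2). Empty cells in order:
  (1,1): 1/3 same-type → still unsatisfied.
  (1,4): 1/3 same-type → still unsatisfied.
  (2,3): 1/4 same-type → still unsatisfied.
  (2,4): 2/5 same-type → still unsatisfied.
  (3,1): 1/3 same-type → still unsatisfied.
  (3,4): 3/5 same-type → satisfied — stop here.

(3,4)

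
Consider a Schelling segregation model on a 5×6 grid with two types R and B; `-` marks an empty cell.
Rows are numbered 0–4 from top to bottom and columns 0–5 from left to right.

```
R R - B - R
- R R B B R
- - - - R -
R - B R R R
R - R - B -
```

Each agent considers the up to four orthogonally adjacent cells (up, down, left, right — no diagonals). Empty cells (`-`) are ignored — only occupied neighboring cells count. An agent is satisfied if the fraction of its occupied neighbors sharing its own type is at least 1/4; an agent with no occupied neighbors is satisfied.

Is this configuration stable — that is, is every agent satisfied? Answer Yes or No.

No

Row 0: (0,0)R 1/1 ✓ · (0,1)R 2/2 ✓ · (0,3)B 1/1 ✓ · (0,5)R 1/1 ✓
Row 1: (1,1)R 2/2 ✓ · (1,2)R 1/2 ✓ · (1,3)B 2/3 ✓ · (1,4)B 1/3 ✓ · (1,5)R 1/2 ✓
Row 2: (2,4)R 1/2 ✓
Row 3: (3,0)R 1/1 ✓ · (3,2)B 0/2 ✗ · (3,3)R 1/2 ✓ · (3,4)R 3/4 ✓ · (3,5)R 1/1 ✓
Row 4: (4,0)R 1/1 ✓ · (4,2)R 0/1 ✗ · (4,4)B 0/1 ✗
For instance (3,2) has only 0/2 same-type neighbors, below 1/4.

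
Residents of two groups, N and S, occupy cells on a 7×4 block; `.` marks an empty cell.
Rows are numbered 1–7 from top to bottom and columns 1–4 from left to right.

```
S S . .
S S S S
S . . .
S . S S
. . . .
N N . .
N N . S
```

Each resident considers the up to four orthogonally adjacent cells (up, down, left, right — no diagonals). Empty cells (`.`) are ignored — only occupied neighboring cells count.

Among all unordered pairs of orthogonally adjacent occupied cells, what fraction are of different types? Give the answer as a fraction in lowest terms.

0/1

Scan each occupied cell's neighbors to the right and below so each pair is counted once.
From row 1: 0 unlike of 3 pairs (running 0/3).
From row 2: 0 unlike of 4 pairs (running 0/7).
From row 3: 0 unlike of 1 pairs (running 0/8).
From row 4: 0 unlike of 1 pairs (running 0/9).
From row 6: 0 unlike of 3 pairs (running 0/12).
From row 7: 0 unlike of 1 pairs (running 0/13).
Total adjacent occupied pairs: 13; unlike-type pairs: 0.
0/13 reduces to 0/1.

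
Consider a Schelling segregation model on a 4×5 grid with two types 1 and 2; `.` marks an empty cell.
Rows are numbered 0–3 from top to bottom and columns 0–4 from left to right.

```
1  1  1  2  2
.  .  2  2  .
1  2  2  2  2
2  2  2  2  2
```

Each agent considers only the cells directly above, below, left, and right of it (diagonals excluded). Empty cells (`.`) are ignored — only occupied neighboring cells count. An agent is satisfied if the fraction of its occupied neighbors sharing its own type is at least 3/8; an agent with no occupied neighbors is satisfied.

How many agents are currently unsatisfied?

(0,0)1 1/1 satisfied
(0,1)1 2/2 satisfied
(0,2)1 1/3 not
(0,3)2 2/3 satisfied
(0,4)2 1/1 satisfied
(1,2)2 2/3 satisfied
(1,3)2 3/3 satisfied
(2,0)1 0/2 not
(2,1)2 2/3 satisfied
(2,2)2 4/4 satisfied
(2,3)2 4/4 satisfied
(2,4)2 2/2 satisfied
(3,0)2 1/2 satisfied
(3,1)2 3/3 satisfied
(3,2)2 3/3 satisfied
(3,3)2 3/3 satisfied
(3,4)2 2/2 satisfied
Unsatisfied: (0,2), (2,0) — 2 in total.

2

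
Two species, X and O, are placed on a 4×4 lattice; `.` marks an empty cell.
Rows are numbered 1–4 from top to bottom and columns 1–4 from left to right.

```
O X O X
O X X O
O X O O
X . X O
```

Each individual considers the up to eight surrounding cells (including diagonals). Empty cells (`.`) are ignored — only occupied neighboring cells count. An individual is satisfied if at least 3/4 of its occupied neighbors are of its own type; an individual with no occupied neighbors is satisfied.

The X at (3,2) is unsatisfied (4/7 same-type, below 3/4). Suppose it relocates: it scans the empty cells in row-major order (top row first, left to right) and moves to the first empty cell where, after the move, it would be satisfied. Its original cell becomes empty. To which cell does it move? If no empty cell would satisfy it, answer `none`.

none

Vacating (3,2). Empty cells in order:
  (4,2): 2/4 same-type → still unsatisfied.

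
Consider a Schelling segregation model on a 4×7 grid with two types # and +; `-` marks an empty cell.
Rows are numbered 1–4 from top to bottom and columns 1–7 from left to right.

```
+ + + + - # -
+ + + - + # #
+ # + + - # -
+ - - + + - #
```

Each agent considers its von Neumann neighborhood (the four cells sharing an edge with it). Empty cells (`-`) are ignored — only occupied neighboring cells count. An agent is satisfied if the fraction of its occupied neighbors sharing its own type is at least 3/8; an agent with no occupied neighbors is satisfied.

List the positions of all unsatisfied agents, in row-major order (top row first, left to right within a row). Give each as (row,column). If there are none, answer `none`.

(2,5), (3,2)

Row 1: (1,1)+ 2/2 ok · (1,2)+ 3/3 ok · (1,3)+ 3/3 ok · (1,4)+ 1/1 ok · (1,6)# 1/1 ok
Row 2: (2,1)+ 3/3 ok · (2,2)+ 3/4 ok · (2,3)+ 3/3 ok · (2,5)+ 0/1 unhappy · (2,6)# 3/4 ok · (2,7)# 1/1 ok
Row 3: (3,1)+ 2/3 ok · (3,2)# 0/3 unhappy · (3,3)+ 2/3 ok · (3,4)+ 2/2 ok · (3,6)# 1/1 ok
Row 4: (4,1)+ 1/1 ok · (4,4)+ 2/2 ok · (4,5)+ 1/1 ok · (4,7)# 0/0 ok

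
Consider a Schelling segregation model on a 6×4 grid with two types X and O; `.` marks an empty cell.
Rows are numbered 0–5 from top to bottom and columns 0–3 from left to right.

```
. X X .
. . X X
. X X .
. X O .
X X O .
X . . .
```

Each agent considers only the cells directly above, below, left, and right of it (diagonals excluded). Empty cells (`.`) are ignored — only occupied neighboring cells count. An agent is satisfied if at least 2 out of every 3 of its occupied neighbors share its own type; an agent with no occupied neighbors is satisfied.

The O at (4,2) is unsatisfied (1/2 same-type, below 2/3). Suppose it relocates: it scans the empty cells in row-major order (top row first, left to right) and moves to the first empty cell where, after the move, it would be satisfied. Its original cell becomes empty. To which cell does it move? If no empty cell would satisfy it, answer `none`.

(1,0)

Vacating (4,2). Empty cells in order:
  (0,0): 0/1 same-type → still unsatisfied.
  (0,3): 0/2 same-type → still unsatisfied.
  (1,0): 0/0 same-type → satisfied — stop here.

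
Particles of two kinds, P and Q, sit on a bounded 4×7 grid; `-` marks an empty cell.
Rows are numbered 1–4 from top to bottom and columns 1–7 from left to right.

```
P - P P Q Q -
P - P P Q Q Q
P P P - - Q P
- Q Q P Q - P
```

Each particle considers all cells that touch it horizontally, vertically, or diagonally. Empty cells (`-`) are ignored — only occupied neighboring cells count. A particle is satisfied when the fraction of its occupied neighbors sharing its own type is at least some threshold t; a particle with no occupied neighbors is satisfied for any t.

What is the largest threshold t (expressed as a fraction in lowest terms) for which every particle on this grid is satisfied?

1/4

Row 1: (1,1)P 1/1 · (1,3)P 3/3 · (1,4)P 3/5 · (1,5)Q 3/5 · (1,6)Q 4/4
Row 2: (2,1)P 3/3 · (2,3)P 5/5 · (2,4)P 4/6 · (2,5)Q 4/6 · (2,6)Q 5/6 · (2,7)Q 3/4
Row 3: (3,1)P 2/3 · (3,2)P 4/6 · (3,3)P 4/6 · (3,6)Q 4/6 · (3,7)P 1/4
Row 4: (4,2)Q 1/4 · (4,3)Q 1/4 · (4,4)P 1/3 · (4,5)Q 1/2 · (4,7)P 1/2
The smallest same-type fraction is 1/4 at (3,7), which reduces to 1/4. Any threshold above that leaves this particle unsatisfied.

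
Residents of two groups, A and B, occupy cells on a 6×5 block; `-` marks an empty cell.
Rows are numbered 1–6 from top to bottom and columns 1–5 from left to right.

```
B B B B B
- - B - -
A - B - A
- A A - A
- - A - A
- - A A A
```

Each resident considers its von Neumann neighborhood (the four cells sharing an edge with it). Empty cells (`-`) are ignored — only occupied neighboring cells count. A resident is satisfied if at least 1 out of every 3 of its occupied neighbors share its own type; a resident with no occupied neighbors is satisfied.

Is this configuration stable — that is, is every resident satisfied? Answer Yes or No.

Yes

Row 1: (1,1)B 1/1 ✓ · (1,2)B 2/2 ✓ · (1,3)B 3/3 ✓ · (1,4)B 2/2 ✓ · (1,5)B 1/1 ✓
Row 2: (2,3)B 2/2 ✓
Row 3: (3,1)A 0/0 ✓ · (3,3)B 1/2 ✓ · (3,5)A 1/1 ✓
Row 4: (4,2)A 1/1 ✓ · (4,3)A 2/3 ✓ · (4,5)A 2/2 ✓
Row 5: (5,3)A 2/2 ✓ · (5,5)A 2/2 ✓
Row 6: (6,3)A 2/2 ✓ · (6,4)A 2/2 ✓ · (6,5)A 2/2 ✓
All meet the threshold, so the configuration is stable.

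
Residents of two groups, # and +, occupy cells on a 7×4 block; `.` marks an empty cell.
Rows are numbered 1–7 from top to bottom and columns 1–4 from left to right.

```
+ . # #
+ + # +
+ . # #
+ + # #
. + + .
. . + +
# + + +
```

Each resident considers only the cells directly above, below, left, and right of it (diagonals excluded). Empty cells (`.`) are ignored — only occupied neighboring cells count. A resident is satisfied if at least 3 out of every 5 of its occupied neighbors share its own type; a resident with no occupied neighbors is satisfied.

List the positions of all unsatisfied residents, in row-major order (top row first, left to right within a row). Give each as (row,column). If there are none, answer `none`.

(1,4), (2,2), (2,3), (2,4), (4,3), (7,1), (7,2)

(1,1)+ 1/1 satisfied
(1,3)# 2/2 satisfied
(1,4)# 1/2 not
(2,1)+ 3/3 satisfied
(2,2)+ 1/2 not
(2,3)# 2/4 not
(2,4)+ 0/3 not
(3,1)+ 2/2 satisfied
(3,3)# 3/3 satisfied
(3,4)# 2/3 satisfied
(4,1)+ 2/2 satisfied
(4,2)+ 2/3 satisfied
(4,3)# 2/4 not
(4,4)# 2/2 satisfied
(5,2)+ 2/2 satisfied
(5,3)+ 2/3 satisfied
(6,3)+ 3/3 satisfied
(6,4)+ 2/2 satisfied
(7,1)# 0/1 not
(7,2)+ 1/2 not
(7,3)+ 3/3 satisfied
(7,4)+ 2/2 satisfied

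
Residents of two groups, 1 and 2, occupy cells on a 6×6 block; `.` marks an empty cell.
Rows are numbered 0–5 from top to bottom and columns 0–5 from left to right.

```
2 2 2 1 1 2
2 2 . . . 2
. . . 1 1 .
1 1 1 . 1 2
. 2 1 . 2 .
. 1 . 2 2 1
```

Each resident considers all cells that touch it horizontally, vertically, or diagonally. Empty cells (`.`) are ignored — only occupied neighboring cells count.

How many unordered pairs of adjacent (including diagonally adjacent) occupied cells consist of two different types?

15

Scan each occupied cell's neighbors to the right and below (and the two forward diagonals) so each pair is counted once.
From row 0: 3 unlike of 12 pairs (running 3/12).
From row 1: 1 unlike of 2 pairs (running 4/14).
From row 2: 1 unlike of 5 pairs (running 5/19).
From row 3: 5 unlike of 10 pairs (running 10/29).
From row 4: 4 unlike of 7 pairs (running 14/36).
From row 5: 1 unlike of 2 pairs (running 15/38).
Total adjacent occupied pairs: 38; unlike-type pairs: 15.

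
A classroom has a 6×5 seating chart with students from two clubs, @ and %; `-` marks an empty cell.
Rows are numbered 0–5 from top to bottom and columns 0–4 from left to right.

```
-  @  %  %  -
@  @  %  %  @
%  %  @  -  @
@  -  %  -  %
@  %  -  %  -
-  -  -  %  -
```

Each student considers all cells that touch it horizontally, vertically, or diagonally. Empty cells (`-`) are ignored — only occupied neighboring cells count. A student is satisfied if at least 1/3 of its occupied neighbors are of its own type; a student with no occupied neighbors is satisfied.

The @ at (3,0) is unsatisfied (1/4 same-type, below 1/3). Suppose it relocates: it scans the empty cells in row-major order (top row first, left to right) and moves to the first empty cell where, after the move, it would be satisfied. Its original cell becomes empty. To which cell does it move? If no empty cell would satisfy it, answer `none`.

Vacating (3,0). Empty cells in order:
  (0,0): 3/3 same-type → satisfied — stop here.

(0,0)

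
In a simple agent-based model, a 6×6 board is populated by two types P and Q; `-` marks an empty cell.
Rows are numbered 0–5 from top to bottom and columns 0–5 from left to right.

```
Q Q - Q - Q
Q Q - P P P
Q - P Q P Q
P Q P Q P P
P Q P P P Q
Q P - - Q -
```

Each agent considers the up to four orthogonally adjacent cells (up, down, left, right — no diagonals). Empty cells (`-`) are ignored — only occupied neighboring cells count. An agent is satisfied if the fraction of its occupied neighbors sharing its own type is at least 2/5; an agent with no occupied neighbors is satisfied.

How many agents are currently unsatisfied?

16

Row 0: (0,0)Q 2/2 ✓ · (0,1)Q 2/2 ✓ · (0,3)Q 0/1 ✗ · (0,5)Q 0/1 ✗
Row 1: (1,0)Q 3/3 ✓ · (1,1)Q 2/2 ✓ · (1,3)P 1/3 ✗ · (1,4)P 3/3 ✓ · (1,5)P 1/3 ✗
Row 2: (2,0)Q 1/2 ✓ · (2,2)P 1/2 ✓ · (2,3)Q 1/4 ✗ · (2,4)P 2/4 ✓ · (2,5)Q 0/3 ✗
Row 3: (3,0)P 1/3 ✗ · (3,1)Q 1/3 ✗ · (3,2)P 2/4 ✓ · (3,3)Q 1/4 ✗ · (3,4)P 3/4 ✓ · (3,5)P 1/3 ✗
Row 4: (4,0)P 1/3 ✗ · (4,1)Q 1/4 ✗ · (4,2)P 2/3 ✓ · (4,3)P 2/3 ✓ · (4,4)P 2/4 ✓ · (4,5)Q 0/2 ✗
Row 5: (5,0)Q 0/2 ✗ · (5,1)P 0/2 ✗ · (5,4)Q 0/1 ✗
Unsatisfied: (0,3), (0,5), (1,3), (1,5), (2,3), (2,5), (3,0), (3,1), (3,3), (3,5), (4,0), (4,1), (4,5), (5,0), (5,1), (5,4) — 16 in total.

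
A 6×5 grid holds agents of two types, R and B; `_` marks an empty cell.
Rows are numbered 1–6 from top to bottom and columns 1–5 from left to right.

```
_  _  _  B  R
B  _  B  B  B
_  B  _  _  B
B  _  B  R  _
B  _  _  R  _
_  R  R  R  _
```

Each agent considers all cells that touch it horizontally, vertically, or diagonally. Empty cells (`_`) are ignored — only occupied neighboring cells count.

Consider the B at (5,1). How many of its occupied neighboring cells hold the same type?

1

Occupied neighbors of (5,1): (4,1)=B, (6,2)=R.
Same type (B): 1 of 2.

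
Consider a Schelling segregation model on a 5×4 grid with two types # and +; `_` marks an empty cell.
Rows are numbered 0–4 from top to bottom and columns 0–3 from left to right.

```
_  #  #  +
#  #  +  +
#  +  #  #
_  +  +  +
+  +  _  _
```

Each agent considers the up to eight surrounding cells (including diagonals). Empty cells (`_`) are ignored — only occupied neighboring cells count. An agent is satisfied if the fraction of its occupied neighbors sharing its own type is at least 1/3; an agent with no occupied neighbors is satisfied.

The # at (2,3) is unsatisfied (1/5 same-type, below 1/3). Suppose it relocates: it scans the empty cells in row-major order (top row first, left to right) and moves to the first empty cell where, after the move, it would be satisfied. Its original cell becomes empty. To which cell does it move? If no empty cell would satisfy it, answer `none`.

(0,0)

Vacating (2,3). Empty cells in order:
  (0,0): 3/3 same-type → satisfied — stop here.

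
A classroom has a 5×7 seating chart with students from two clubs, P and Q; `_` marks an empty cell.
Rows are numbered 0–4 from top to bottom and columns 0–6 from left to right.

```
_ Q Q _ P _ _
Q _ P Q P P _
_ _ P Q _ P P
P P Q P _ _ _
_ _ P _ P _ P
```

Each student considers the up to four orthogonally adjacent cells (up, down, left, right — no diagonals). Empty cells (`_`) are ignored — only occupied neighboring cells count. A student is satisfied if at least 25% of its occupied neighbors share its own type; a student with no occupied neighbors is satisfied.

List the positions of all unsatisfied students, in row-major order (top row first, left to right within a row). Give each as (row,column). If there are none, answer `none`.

(0,1)Q 1/1 ok
(0,2)Q 1/2 ok
(0,4)P 1/1 ok
(1,0)Q 0/0 ok
(1,2)P 1/3 ok
(1,3)Q 1/3 ok
(1,4)P 2/3 ok
(1,5)P 2/2 ok
(2,2)P 1/3 ok
(2,3)Q 1/3 ok
(2,5)P 2/2 ok
(2,6)P 1/1 ok
(3,0)P 1/1 ok
(3,1)P 1/2 ok
(3,2)Q 0/4 unhappy
(3,3)P 0/2 unhappy
(4,2)P 0/1 unhappy
(4,4)P 0/0 ok
(4,6)P 0/0 ok

(3,2), (3,3), (4,2)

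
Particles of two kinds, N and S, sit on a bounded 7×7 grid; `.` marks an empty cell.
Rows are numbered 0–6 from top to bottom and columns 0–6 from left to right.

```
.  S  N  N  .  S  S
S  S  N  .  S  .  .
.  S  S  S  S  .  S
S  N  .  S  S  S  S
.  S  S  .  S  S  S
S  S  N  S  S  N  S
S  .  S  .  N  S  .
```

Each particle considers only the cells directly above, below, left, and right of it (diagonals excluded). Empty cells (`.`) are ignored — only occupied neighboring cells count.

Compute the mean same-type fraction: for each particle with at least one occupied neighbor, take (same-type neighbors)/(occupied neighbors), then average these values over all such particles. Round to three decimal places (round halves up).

0.657

Row 0: (0,1)S 1/2 · (0,2)N 2/3 · (0,3)N 1/1 · (0,5)S 1/1 · (0,6)S 1/1
Row 1: (1,0)S 1/1 · (1,1)S 3/4 · (1,2)N 1/3 · (1,4)S 1/1
Row 2: (2,1)S 2/3 · (2,2)S 2/3 · (2,3)S 3/3 · (2,4)S 3/3 · (2,6)S 1/1
Row 3: (3,0)S 0/1 · (3,1)N 0/3 · (3,3)S 2/2 · (3,4)S 4/4 · (3,5)S 3/3 · (3,6)S 3/3
Row 4: (4,1)S 2/3 · (4,2)S 1/2 · (4,4)S 3/3 · (4,5)S 3/4 · (4,6)S 3/3
Row 5: (5,0)S 2/2 · (5,1)S 2/3 · (5,2)N 0/4 · (5,3)S 1/2 · (5,4)S 2/4 · (5,5)N 0/4 · (5,6)S 1/2
Row 6: (6,0)S 1/1 · (6,2)S 0/1 · (6,4)N 0/2 · (6,5)S 0/2
Sum over 36 particles: 1/2 + 2/3 + 1/1 + 1/1 + 1/1 + 1/1 + 3/4 + 1/3 + 1/1 + 2/3 + 2/3 + 3/3 + 3/3 + 1/1 + 0/1 + 0/3 + 2/2 + 4/4 + 3/3 + 3/3 + 2/3 + 1/2 + 3/3 + 3/4 + 3/3 + 2/2 + 2/3 + 0/4 + 1/2 + 2/4 + 0/4 + 1/2 + 1/1 + 0/1 + 0/2 + 0/2 = 71/3; mean = 71/3 ÷ 36 = 71/108 = 0.657407… → 0.657.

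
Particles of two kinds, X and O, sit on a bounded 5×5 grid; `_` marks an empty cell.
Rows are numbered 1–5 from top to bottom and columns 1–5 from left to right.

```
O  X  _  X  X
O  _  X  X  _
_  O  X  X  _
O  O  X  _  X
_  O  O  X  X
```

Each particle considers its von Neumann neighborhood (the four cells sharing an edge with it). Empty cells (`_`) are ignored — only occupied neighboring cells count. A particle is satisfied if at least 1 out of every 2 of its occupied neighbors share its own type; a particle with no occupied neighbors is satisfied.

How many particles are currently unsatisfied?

Row 1: (1,1)O 1/2 satisfied · (1,2)X 0/1 not · (1,4)X 2/2 satisfied · (1,5)X 1/1 satisfied
Row 2: (2,1)O 1/1 satisfied · (2,3)X 2/2 satisfied · (2,4)X 3/3 satisfied
Row 3: (3,2)O 1/2 satisfied · (3,3)X 3/4 satisfied · (3,4)X 2/2 satisfied
Row 4: (4,1)O 1/1 satisfied · (4,2)O 3/4 satisfied · (4,3)X 1/3 not · (4,5)X 1/1 satisfied
Row 5: (5,2)O 2/2 satisfied · (5,3)O 1/3 not · (5,4)X 1/2 satisfied · (5,5)X 2/2 satisfied
Unsatisfied: (1,2), (4,3), (5,3) — 3 in total.

3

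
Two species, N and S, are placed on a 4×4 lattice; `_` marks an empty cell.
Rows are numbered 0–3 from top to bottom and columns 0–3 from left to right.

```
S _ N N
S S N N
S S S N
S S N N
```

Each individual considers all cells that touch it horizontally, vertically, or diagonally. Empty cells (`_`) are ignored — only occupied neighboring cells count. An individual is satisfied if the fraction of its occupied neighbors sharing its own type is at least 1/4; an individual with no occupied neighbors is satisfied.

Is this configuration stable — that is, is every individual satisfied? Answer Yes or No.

Yes

(0,0)S 2/2 ok
(0,2)N 3/4 ok
(0,3)N 3/3 ok
(1,0)S 4/4 ok
(1,1)S 5/7 ok
(1,2)N 4/7 ok
(1,3)N 4/5 ok
(2,0)S 5/5 ok
(2,1)S 6/8 ok
(2,2)S 3/8 ok
(2,3)N 4/5 ok
(3,0)S 3/3 ok
(3,1)S 4/5 ok
(3,2)N 2/5 ok
(3,3)N 2/3 ok
All meet the threshold, so the configuration is stable.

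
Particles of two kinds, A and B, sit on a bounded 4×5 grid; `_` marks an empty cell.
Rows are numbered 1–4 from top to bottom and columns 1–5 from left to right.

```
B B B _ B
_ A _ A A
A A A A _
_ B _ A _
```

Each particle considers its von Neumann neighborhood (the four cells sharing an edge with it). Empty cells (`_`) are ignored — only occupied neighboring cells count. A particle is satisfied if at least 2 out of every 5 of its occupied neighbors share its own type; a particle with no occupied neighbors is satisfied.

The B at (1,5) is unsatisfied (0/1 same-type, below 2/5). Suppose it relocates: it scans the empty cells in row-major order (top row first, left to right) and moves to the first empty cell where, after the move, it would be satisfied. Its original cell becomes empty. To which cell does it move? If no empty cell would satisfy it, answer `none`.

Vacating (1,5). Empty cells in order:
  (1,4): 1/2 same-type → satisfied — stop here.

(1,4)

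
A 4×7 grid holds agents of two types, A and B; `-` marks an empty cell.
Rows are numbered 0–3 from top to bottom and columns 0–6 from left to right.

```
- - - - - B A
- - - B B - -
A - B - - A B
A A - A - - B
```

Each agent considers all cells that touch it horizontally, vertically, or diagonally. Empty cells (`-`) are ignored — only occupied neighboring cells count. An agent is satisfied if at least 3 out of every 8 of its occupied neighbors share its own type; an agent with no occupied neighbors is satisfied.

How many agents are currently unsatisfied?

Row 0: (0,5)B 1/2 ok · (0,6)A 0/1 unhappy
Row 1: (1,3)B 2/2 ok · (1,4)B 2/3 ok
Row 2: (2,0)A 2/2 ok · (2,2)B 1/3 unhappy · (2,5)A 0/3 unhappy · (2,6)B 1/2 ok
Row 3: (3,0)A 2/2 ok · (3,1)A 2/3 ok · (3,3)A 0/1 unhappy · (3,6)B 1/2 ok
Unsatisfied: (0,6), (2,2), (2,5), (3,3) — 4 in total.

4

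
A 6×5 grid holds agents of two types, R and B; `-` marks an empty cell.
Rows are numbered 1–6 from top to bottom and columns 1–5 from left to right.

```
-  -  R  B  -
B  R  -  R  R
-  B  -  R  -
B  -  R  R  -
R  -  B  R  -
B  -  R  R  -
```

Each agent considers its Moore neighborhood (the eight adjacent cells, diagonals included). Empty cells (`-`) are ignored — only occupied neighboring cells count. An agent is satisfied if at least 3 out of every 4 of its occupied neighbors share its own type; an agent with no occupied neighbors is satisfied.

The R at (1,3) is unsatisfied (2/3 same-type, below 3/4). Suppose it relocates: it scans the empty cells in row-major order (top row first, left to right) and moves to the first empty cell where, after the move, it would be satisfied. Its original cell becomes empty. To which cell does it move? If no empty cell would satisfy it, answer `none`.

Vacating (1,3). Empty cells in order:
  (1,1): 1/2 same-type → still unsatisfied.
  (1,2): 1/2 same-type → still unsatisfied.
  (1,5): 2/3 same-type → still unsatisfied.
  (2,3): 3/5 same-type → still unsatisfied.
  (3,1): 1/4 same-type → still unsatisfied.
  (3,3): 5/6 same-type → satisfied — stop here.

(3,3)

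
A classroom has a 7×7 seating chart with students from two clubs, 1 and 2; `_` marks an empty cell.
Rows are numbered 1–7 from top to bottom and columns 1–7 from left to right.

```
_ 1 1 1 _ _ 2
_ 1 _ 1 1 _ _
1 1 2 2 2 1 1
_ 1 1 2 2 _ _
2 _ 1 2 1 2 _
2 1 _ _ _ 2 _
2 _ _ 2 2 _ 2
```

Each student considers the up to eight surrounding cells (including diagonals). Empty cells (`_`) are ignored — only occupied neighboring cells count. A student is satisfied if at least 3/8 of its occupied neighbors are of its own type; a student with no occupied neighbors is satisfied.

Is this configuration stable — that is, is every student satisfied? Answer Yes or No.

No

Row 1: (1,2)1 2/2 ok · (1,3)1 4/4 ok · (1,4)1 3/3 ok · (1,7)2 0/0 ok
Row 2: (2,2)1 4/5 ok · (2,4)1 3/6 ok · (2,5)1 3/5 ok
Row 3: (3,1)1 3/3 ok · (3,2)1 4/5 ok · (3,3)2 2/7 unhappy · (3,4)2 4/7 ok · (3,5)2 3/6 ok · (3,6)1 2/4 ok · (3,7)1 1/1 ok
Row 4: (4,2)1 4/6 ok · (4,3)1 3/7 ok · (4,4)2 5/8 ok · (4,5)2 5/7 ok
Row 5: (5,1)2 1/3 unhappy · (5,3)1 3/5 ok · (5,4)2 2/5 ok · (5,5)1 0/5 unhappy · (5,6)2 2/3 ok
Row 6: (6,1)2 2/3 ok · (6,2)1 1/4 unhappy · (6,6)2 3/4 ok
Row 7: (7,1)2 1/2 ok · (7,4)2 1/1 ok · (7,5)2 2/2 ok · (7,7)2 1/1 ok
For instance (3,3) has only 2/7 same-type neighbors, below 3/8.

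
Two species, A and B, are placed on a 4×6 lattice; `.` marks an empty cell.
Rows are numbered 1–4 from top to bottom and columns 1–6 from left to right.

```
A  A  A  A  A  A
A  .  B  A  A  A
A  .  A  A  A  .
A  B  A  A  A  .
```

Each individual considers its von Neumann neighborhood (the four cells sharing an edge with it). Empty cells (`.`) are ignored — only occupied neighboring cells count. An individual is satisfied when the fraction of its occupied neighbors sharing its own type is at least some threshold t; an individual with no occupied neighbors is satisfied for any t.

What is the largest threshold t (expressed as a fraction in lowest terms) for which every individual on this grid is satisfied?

0/1

Row 1: (1,1)A 2/2 · (1,2)A 2/2 · (1,3)A 2/3 · (1,4)A 3/3 · (1,5)A 3/3 · (1,6)A 2/2
Row 2: (2,1)A 2/2 · (2,3)B 0/3 · (2,4)A 3/4 · (2,5)A 4/4 · (2,6)A 2/2
Row 3: (3,1)A 2/2 · (3,3)A 2/3 · (3,4)A 4/4 · (3,5)A 3/3
Row 4: (4,1)A 1/2 · (4,2)B 0/2 · (4,3)A 2/3 · (4,4)A 3/3 · (4,5)A 2/2
The smallest same-type fraction is 0/3 at (2,3), which reduces to 0/1. Any threshold above that leaves this individual unsatisfied.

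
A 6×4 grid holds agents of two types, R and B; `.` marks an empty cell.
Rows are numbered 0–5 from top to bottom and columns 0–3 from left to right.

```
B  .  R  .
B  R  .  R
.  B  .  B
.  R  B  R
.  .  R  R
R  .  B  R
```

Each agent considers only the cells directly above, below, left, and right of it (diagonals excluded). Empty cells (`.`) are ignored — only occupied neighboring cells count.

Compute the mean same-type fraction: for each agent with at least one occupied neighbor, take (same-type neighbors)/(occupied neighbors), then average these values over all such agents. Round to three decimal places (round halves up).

Row 0: (0,0)B 1/1 · (0,2)R — no occupied neighbors
Row 1: (1,0)B 1/2 · (1,1)R 0/2 · (1,3)R 0/1
Row 2: (2,1)B 0/2 · (2,3)B 0/2
Row 3: (3,1)R 0/2 · (3,2)B 0/3 · (3,3)R 1/3
Row 4: (4,2)R 1/3 · (4,3)R 3/3
Row 5: (5,0)R — no occupied neighbors · (5,2)B 0/2 · (5,3)R 1/2
Sum over 13 agents: 1/1 + 1/2 + 0/2 + 0/1 + 0/2 + 0/2 + 0/2 + 0/3 + 1/3 + 1/3 + 3/3 + 0/2 + 1/2 = 11/3; mean = 11/3 ÷ 13 = 11/39 = 0.282051… → 0.282.

0.282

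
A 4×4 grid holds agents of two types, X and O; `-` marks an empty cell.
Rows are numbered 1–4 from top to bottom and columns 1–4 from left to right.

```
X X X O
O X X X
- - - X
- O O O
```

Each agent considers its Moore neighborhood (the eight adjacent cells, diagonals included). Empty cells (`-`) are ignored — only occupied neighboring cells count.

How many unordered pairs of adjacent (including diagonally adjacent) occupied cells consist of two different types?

Scan each occupied cell's neighbors to the right and below (and the two forward diagonals) so each pair is counted once.
From row 1: 5 unlike of 13 pairs (running 5/13).
From row 2: 1 unlike of 5 pairs (running 6/18).
From row 3: 2 unlike of 2 pairs (running 8/20).
From row 4: 0 unlike of 2 pairs (running 8/22).
Total adjacent occupied pairs: 22; unlike-type pairs: 8.

8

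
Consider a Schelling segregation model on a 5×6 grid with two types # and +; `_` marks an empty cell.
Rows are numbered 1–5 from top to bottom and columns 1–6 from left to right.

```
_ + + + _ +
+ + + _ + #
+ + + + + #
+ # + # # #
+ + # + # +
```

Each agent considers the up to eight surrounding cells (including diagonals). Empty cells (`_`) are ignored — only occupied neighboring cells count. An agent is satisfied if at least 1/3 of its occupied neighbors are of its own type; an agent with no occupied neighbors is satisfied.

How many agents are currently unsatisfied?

5

Row 1: (1,2)+ 4/4 satisfied · (1,3)+ 4/4 satisfied · (1,4)+ 3/3 satisfied · (1,6)+ 1/2 satisfied
Row 2: (2,1)+ 4/4 satisfied · (2,2)+ 7/7 satisfied · (2,3)+ 7/7 satisfied · (2,5)+ 4/6 satisfied · (2,6)# 1/4 not
Row 3: (3,1)+ 4/5 satisfied · (3,2)+ 7/8 satisfied · (3,3)+ 5/7 satisfied · (3,4)+ 5/7 satisfied · (3,5)+ 2/7 not · (3,6)# 3/5 satisfied
Row 4: (4,1)+ 4/5 satisfied · (4,2)# 1/8 not · (4,3)+ 5/8 satisfied · (4,4)# 3/8 satisfied · (4,5)# 4/8 satisfied · (4,6)# 3/5 satisfied
Row 5: (5,1)+ 2/3 satisfied · (5,2)+ 3/5 satisfied · (5,3)# 2/5 satisfied · (5,4)+ 1/5 not · (5,5)# 3/5 satisfied · (5,6)+ 0/3 not
Unsatisfied: (2,6), (3,5), (4,2), (5,4), (5,6) — 5 in total.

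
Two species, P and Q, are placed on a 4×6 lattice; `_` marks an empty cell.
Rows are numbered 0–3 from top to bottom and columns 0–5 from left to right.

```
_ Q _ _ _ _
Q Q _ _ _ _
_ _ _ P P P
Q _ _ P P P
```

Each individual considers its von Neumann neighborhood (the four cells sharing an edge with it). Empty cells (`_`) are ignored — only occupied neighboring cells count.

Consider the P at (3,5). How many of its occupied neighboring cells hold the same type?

Occupied neighbors of (3,5): (2,5)=P, (3,4)=P.
Same type (P): 2 of 2.

2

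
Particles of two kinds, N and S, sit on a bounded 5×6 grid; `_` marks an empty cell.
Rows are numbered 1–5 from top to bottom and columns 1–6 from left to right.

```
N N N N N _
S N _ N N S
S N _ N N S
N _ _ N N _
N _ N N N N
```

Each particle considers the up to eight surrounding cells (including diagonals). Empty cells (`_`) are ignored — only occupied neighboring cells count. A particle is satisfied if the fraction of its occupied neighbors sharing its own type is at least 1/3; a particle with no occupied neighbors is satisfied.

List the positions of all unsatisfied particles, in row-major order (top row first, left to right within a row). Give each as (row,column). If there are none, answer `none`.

(1,1)N 2/3 ok
(1,2)N 3/4 ok
(1,3)N 4/4 ok
(1,4)N 4/4 ok
(1,5)N 3/4 ok
(2,1)S 1/5 unhappy
(2,2)N 4/6 ok
(2,4)N 6/6 ok
(2,5)N 5/7 ok
(2,6)S 1/4 unhappy
(3,1)S 1/4 unhappy
(3,2)N 2/4 ok
(3,4)N 5/5 ok
(3,5)N 5/7 ok
(3,6)S 1/4 unhappy
(4,1)N 2/3 ok
(4,4)N 6/6 ok
(4,5)N 6/7 ok
(5,1)N 1/1 ok
(5,3)N 2/2 ok
(5,4)N 4/4 ok
(5,5)N 4/4 ok
(5,6)N 2/2 ok

(2,1), (2,6), (3,1), (3,6)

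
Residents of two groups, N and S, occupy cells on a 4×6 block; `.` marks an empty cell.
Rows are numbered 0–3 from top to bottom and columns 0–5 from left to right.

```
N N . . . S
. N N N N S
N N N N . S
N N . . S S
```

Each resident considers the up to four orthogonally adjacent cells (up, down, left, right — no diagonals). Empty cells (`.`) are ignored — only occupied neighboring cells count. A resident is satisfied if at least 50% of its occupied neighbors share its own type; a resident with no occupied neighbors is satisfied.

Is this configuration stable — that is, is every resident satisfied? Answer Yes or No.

(0,0)N 1/1 ok
(0,1)N 2/2 ok
(0,5)S 1/1 ok
(1,1)N 3/3 ok
(1,2)N 3/3 ok
(1,3)N 3/3 ok
(1,4)N 1/2 ok
(1,5)S 2/3 ok
(2,0)N 2/2 ok
(2,1)N 4/4 ok
(2,2)N 3/3 ok
(2,3)N 2/2 ok
(2,5)S 2/2 ok
(3,0)N 2/2 ok
(3,1)N 2/2 ok
(3,4)S 1/1 ok
(3,5)S 2/2 ok
All meet the threshold, so the configuration is stable.

Yes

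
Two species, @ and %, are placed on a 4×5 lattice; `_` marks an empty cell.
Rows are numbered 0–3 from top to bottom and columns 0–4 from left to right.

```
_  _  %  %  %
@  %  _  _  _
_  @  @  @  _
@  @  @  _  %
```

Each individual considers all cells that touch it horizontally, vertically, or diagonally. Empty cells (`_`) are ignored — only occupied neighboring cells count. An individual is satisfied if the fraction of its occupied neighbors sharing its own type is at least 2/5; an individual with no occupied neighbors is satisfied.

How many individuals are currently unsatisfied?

Row 0: (0,2)% 2/2 ok · (0,3)% 2/2 ok · (0,4)% 1/1 ok
Row 1: (1,0)@ 1/2 ok · (1,1)% 1/4 unhappy
Row 2: (2,1)@ 5/6 ok · (2,2)@ 4/5 ok · (2,3)@ 2/3 ok
Row 3: (3,0)@ 2/2 ok · (3,1)@ 4/4 ok · (3,2)@ 4/4 ok · (3,4)% 0/1 unhappy
Unsatisfied: (1,1), (3,4) — 2 in total.

2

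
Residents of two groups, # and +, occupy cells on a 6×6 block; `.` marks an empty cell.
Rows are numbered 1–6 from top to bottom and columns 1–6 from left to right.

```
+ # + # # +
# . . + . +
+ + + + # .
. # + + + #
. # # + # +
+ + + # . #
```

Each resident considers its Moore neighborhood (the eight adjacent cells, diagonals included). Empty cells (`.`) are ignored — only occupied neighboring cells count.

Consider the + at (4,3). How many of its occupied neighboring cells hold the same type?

Occupied neighbors of (4,3): (3,2)=+, (3,3)=+, (3,4)=+, (4,2)=#, (4,4)=+, (5,2)=#, (5,3)=#, (5,4)=+.
Same type (+): 5 of 8.

5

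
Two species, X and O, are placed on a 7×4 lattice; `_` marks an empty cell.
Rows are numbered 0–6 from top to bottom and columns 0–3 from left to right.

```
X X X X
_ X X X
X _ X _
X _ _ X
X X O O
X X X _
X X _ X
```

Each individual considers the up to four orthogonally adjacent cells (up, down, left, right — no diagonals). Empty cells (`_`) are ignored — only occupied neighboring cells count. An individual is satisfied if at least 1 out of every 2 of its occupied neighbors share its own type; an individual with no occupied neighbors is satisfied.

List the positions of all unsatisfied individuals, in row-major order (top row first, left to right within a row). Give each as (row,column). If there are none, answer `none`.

(3,3), (4,2)

Row 0: (0,0)X 1/1 satisfied · (0,1)X 3/3 satisfied · (0,2)X 3/3 satisfied · (0,3)X 2/2 satisfied
Row 1: (1,1)X 2/2 satisfied · (1,2)X 4/4 satisfied · (1,3)X 2/2 satisfied
Row 2: (2,0)X 1/1 satisfied · (2,2)X 1/1 satisfied
Row 3: (3,0)X 2/2 satisfied · (3,3)X 0/1 not
Row 4: (4,0)X 3/3 satisfied · (4,1)X 2/3 satisfied · (4,2)O 1/3 not · (4,3)O 1/2 satisfied
Row 5: (5,0)X 3/3 satisfied · (5,1)X 4/4 satisfied · (5,2)X 1/2 satisfied
Row 6: (6,0)X 2/2 satisfied · (6,1)X 2/2 satisfied · (6,3)X 0/0 satisfied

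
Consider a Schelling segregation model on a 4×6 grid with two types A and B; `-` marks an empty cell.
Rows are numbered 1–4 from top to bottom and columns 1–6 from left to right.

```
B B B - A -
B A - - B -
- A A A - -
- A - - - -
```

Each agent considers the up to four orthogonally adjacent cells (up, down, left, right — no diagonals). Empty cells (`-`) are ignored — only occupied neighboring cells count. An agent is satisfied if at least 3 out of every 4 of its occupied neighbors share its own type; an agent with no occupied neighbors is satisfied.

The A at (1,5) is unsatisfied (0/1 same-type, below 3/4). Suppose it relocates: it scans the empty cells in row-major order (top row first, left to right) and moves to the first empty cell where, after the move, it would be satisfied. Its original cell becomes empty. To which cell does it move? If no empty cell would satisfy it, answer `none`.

Vacating (1,5). Empty cells in order:
  (1,4): 0/1 same-type → still unsatisfied.
  (1,6): 0/0 same-type → satisfied — stop here.

(1,6)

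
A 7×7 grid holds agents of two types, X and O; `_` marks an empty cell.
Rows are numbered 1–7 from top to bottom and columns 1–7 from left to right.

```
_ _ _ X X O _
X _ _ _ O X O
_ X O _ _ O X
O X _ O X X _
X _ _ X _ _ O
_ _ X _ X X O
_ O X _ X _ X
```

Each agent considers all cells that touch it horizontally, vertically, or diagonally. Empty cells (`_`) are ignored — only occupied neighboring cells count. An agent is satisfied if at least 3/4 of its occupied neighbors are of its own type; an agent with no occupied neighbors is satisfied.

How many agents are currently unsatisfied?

Row 1: (1,4)X 1/2 unhappy · (1,5)X 2/4 unhappy · (1,6)O 2/4 unhappy
Row 2: (2,1)X 1/1 ok · (2,5)O 2/5 unhappy · (2,6)X 2/6 unhappy · (2,7)O 2/4 unhappy
Row 3: (3,2)X 2/4 unhappy · (3,3)O 1/3 unhappy · (3,6)O 2/6 unhappy · (3,7)X 2/4 unhappy
Row 4: (4,1)O 0/3 unhappy · (4,2)X 2/4 unhappy · (4,4)O 1/3 unhappy · (4,5)X 2/4 unhappy · (4,6)X 2/4 unhappy
Row 5: (5,1)X 1/2 unhappy · (5,4)X 3/4 ok · (5,7)O 1/3 unhappy
Row 6: (6,3)X 2/3 unhappy · (6,5)X 3/3 ok · (6,6)X 3/5 unhappy · (6,7)O 1/3 unhappy
Row 7: (7,2)O 0/2 unhappy · (7,3)X 1/2 unhappy · (7,5)X 2/2 ok · (7,7)X 1/2 unhappy
Unsatisfied: (1,4), (1,5), (1,6), (2,5), (2,6), (2,7), (3,2), (3,3), (3,6), (3,7), (4,1), (4,2), (4,4), (4,5), (4,6), (5,1), (5,7), (6,3), (6,6), (6,7), (7,2), (7,3), (7,7) — 23 in total.

23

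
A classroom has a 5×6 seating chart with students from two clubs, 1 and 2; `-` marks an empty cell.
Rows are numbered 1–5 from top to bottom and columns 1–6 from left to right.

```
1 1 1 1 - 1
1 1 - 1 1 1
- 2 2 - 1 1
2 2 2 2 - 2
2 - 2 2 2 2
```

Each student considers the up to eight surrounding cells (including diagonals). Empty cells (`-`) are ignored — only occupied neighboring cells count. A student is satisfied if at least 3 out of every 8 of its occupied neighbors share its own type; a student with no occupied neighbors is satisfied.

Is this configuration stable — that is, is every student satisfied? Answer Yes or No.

(1,1)1 3/3 satisfied
(1,2)1 4/4 satisfied
(1,3)1 4/4 satisfied
(1,4)1 3/3 satisfied
(1,6)1 2/2 satisfied
(2,1)1 3/4 satisfied
(2,2)1 4/6 satisfied
(2,4)1 4/5 satisfied
(2,5)1 6/6 satisfied
(2,6)1 4/4 satisfied
(3,2)2 4/6 satisfied
(3,3)2 4/6 satisfied
(3,5)1 4/6 satisfied
(3,6)1 3/4 satisfied
(4,1)2 3/3 satisfied
(4,2)2 6/6 satisfied
(4,3)2 6/6 satisfied
(4,4)2 5/6 satisfied
(4,6)2 2/4 satisfied
(5,1)2 2/2 satisfied
(5,3)2 4/4 satisfied
(5,4)2 4/4 satisfied
(5,5)2 4/4 satisfied
(5,6)2 2/2 satisfied
All meet the threshold, so the configuration is stable.

Yes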